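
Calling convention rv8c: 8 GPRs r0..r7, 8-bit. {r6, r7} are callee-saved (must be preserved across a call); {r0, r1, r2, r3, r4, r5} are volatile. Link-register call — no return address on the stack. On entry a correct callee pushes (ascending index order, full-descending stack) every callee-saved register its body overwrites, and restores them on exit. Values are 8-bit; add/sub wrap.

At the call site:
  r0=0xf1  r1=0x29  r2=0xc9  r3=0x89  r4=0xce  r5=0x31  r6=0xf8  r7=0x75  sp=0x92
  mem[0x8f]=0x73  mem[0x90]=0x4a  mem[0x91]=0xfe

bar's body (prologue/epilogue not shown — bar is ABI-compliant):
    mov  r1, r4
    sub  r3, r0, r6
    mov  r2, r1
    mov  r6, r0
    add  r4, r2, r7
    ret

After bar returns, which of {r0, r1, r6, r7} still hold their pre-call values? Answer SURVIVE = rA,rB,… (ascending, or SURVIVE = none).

SURVIVE = r0,r6,r7

prologue: push r6 -> mem[0x91]=0xf8, sp=0x91
body[0] mov  r1, r4 -> r1=0xce
body[1] sub  r3, r0, r6 -> r3=0xf9
body[2] mov  r2, r1 -> r2=0xce
body[3] mov  r6, r0 -> r6=0xf1
body[4] add  r4, r2, r7 -> r4=0x43
epilogue: pop r6=0xf8, sp=0x92
r0: caller-saved, written=False
r1: caller-saved, written=True
r6: callee-saved, written=True
r7: callee-saved, written=False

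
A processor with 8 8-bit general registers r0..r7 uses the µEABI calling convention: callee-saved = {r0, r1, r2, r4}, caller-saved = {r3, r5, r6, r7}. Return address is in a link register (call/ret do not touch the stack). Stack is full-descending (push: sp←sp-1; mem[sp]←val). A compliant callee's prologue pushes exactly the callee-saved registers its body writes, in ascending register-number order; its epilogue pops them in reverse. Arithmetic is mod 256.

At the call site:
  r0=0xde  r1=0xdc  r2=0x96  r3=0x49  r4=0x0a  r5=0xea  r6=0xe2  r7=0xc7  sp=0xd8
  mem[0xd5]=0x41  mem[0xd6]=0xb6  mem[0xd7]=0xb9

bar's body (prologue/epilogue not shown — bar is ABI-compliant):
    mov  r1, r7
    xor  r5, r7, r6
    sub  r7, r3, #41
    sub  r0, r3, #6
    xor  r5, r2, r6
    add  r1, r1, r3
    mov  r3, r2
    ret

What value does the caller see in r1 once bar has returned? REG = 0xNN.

prologue: push r0 → mem[0xd7]=0xde, sp=0xd7
prologue: push r1 → mem[0xd6]=0xdc, sp=0xd6
body[0] mov  r1, r7 → r1=0xc7
body[1] xor  r5, r7, r6 → r5=0x25
body[2] sub  r7, r3, #41 → r7=0x20
body[3] sub  r0, r3, #6 → r0=0x43
body[4] xor  r5, r2, r6 → r5=0x74
body[5] add  r1, r1, r3 → r1=0x10
body[6] mov  r3, r2 → r3=0x96
epilogue: pop r1=0xdc, sp=0xd7
epilogue: pop r0=0xde, sp=0xd8
r1 is callee-saved → restored

REG = 0xdc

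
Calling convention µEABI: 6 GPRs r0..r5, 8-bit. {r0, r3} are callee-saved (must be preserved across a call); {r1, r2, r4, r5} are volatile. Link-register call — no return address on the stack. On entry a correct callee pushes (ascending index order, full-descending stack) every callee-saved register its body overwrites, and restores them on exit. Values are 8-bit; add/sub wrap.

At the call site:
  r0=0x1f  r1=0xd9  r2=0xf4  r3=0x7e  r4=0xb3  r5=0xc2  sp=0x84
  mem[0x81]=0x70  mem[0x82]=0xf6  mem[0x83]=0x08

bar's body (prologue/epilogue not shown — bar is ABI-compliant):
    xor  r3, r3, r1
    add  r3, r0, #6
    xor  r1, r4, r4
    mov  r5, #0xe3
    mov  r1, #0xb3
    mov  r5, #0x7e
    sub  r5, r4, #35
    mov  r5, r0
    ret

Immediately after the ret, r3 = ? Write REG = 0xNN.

prologue: push r3 -> mem[0x83]=0x7e, sp=0x83
body[0] xor  r3, r3, r1 -> r3=0xa7
body[1] add  r3, r0, #6 -> r3=0x25
body[2] xor  r1, r4, r4 -> r1=0x00
body[3] mov  r5, #0xe3 -> r5=0xe3
body[4] mov  r1, #0xb3 -> r1=0xb3
body[5] mov  r5, #0x7e -> r5=0x7e
body[6] sub  r5, r4, #35 -> r5=0x90
body[7] mov  r5, r0 -> r5=0x1f
epilogue: pop r3=0x7e, sp=0x84
r3 is callee-saved -> restored

REG = 0x7e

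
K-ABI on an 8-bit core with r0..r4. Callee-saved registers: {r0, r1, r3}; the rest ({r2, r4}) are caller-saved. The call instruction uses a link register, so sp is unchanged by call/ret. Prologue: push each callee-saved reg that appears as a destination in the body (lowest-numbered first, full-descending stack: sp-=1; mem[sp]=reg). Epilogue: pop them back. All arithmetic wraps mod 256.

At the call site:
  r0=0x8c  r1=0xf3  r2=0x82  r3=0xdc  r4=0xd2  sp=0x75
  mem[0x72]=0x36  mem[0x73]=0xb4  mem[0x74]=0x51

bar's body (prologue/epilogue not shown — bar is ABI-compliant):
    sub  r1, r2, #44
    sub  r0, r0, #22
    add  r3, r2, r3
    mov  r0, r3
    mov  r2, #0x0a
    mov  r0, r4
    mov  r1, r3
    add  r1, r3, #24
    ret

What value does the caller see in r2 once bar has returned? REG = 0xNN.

REG = 0x0a

prologue: push r0 → mem[0x74]=0x8c, sp=0x74
prologue: push r1 → mem[0x73]=0xf3, sp=0x73
prologue: push r3 → mem[0x72]=0xdc, sp=0x72
body[0] sub  r1, r2, #44 → r1=0x56
body[1] sub  r0, r0, #22 → r0=0x76
body[2] add  r3, r2, r3 → r3=0x5e
body[3] mov  r0, r3 → r0=0x5e
body[4] mov  r2, #0x0a → r2=0x0a
body[5] mov  r0, r4 → r0=0xd2
body[6] mov  r1, r3 → r1=0x5e
body[7] add  r1, r3, #24 → r1=0x76
epilogue: pop r3=0xdc, sp=0x73
epilogue: pop r1=0xf3, sp=0x74
epilogue: pop r0=0x8c, sp=0x75
r2 is caller-saved → body value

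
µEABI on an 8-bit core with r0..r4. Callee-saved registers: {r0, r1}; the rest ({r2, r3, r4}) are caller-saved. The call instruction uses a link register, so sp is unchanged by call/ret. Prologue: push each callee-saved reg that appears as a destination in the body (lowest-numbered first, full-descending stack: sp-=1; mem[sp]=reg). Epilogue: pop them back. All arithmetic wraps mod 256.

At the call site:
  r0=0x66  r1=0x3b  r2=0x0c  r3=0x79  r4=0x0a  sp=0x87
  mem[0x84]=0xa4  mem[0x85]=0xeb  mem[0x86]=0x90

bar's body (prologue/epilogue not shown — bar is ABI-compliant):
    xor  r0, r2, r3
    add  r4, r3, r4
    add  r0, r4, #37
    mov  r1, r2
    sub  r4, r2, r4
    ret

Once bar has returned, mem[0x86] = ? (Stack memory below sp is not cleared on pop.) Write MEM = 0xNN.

prologue: push r0 → mem[0x86]=0x66, sp=0x86
prologue: push r1 → mem[0x85]=0x3b, sp=0x85
body[0] xor  r0, r2, r3 → r0=0x75
body[1] add  r4, r3, r4 → r4=0x83
body[2] add  r0, r4, #37 → r0=0xa8
body[3] mov  r1, r2 → r1=0x0c
body[4] sub  r4, r2, r4 → r4=0x89
epilogue: pop r1=0x3b, sp=0x86
epilogue: pop r0=0x66, sp=0x87
prologue pushed ['r0', 'r1'] at ['0x86', '0x85']

MEM = 0x66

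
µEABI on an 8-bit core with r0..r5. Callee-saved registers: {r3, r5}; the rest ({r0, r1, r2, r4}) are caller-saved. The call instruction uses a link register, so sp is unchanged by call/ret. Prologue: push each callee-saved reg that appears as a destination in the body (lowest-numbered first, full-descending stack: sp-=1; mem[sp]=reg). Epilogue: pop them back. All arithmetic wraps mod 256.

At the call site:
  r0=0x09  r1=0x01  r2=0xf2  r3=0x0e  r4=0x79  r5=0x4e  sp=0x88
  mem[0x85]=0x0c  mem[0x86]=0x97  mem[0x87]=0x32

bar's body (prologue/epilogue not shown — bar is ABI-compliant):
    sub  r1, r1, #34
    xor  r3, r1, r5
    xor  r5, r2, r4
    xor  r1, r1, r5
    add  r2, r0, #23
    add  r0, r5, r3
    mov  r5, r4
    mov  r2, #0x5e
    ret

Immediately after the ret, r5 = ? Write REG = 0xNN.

prologue: push r3 → mem[0x87]=0x0e, sp=0x87
prologue: push r5 → mem[0x86]=0x4e, sp=0x86
body[0] sub  r1, r1, #34 → r1=0xdf
body[1] xor  r3, r1, r5 → r3=0x91
body[2] xor  r5, r2, r4 → r5=0x8b
body[3] xor  r1, r1, r5 → r1=0x54
body[4] add  r2, r0, #23 → r2=0x20
body[5] add  r0, r5, r3 → r0=0x1c
body[6] mov  r5, r4 → r5=0x79
body[7] mov  r2, #0x5e → r2=0x5e
epilogue: pop r5=0x4e, sp=0x87
epilogue: pop r3=0x0e, sp=0x88
r5 is callee-saved → restored

REG = 0x4e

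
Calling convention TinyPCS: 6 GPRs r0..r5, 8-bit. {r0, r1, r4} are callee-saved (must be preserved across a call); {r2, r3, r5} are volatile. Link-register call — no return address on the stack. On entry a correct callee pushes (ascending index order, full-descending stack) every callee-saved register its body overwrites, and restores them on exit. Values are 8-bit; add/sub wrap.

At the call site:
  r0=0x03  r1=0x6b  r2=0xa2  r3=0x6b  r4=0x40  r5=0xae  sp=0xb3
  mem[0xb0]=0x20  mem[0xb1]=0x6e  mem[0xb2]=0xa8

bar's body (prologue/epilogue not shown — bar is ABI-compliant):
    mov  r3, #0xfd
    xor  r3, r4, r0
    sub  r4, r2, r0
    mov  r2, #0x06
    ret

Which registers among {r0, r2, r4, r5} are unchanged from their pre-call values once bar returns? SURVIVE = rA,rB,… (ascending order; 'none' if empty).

prologue: push r4 -> mem[0xb2]=0x40, sp=0xb2
body[0] mov  r3, #0xfd -> r3=0xfd
body[1] xor  r3, r4, r0 -> r3=0x43
body[2] sub  r4, r2, r0 -> r4=0x9f
body[3] mov  r2, #0x06 -> r2=0x06
epilogue: pop r4=0x40, sp=0xb3
r0: callee-saved, written=False
r2: caller-saved, written=True
r4: callee-saved, written=True
r5: caller-saved, written=False

SURVIVE = r0,r4,r5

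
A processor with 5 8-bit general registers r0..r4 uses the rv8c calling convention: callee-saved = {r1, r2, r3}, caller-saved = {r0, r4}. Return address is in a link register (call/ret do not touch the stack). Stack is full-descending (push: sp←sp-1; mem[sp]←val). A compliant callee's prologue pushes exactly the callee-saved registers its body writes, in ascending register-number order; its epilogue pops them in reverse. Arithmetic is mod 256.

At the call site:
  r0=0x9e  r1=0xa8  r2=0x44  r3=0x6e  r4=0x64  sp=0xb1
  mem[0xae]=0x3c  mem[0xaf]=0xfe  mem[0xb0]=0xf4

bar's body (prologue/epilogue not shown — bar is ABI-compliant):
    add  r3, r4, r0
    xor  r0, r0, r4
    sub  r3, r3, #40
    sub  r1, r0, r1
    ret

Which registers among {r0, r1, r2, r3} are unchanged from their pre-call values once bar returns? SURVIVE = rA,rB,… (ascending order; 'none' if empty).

SURVIVE = r1,r2,r3

prologue: push r1 → mem[0xb0]=0xa8, sp=0xb0
prologue: push r3 → mem[0xaf]=0x6e, sp=0xaf
body[0] add  r3, r4, r0 → r3=0x02
body[1] xor  r0, r0, r4 → r0=0xfa
body[2] sub  r3, r3, #40 → r3=0xda
body[3] sub  r1, r0, r1 → r1=0x52
epilogue: pop r3=0x6e, sp=0xb0
epilogue: pop r1=0xa8, sp=0xb1
r0: caller-saved, written=True
r1: callee-saved, written=True
r2: callee-saved, written=False
r3: callee-saved, written=True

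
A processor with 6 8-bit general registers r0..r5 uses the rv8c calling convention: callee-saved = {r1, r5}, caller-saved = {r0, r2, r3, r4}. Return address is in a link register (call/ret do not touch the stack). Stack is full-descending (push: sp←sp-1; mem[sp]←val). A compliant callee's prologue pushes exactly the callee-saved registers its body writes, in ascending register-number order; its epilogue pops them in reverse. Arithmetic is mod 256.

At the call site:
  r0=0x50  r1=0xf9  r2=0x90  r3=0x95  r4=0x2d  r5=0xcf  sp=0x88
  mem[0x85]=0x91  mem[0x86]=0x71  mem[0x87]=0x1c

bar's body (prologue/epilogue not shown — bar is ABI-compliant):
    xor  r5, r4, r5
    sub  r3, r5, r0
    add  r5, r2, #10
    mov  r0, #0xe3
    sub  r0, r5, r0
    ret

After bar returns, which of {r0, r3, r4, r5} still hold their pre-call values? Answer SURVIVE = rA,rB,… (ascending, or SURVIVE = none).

prologue: push r5 → mem[0x87]=0xcf, sp=0x87
body[0] xor  r5, r4, r5 → r5=0xe2
body[1] sub  r3, r5, r0 → r3=0x92
body[2] add  r5, r2, #10 → r5=0x9a
body[3] mov  r0, #0xe3 → r0=0xe3
body[4] sub  r0, r5, r0 → r0=0xb7
epilogue: pop r5=0xcf, sp=0x88
r0: caller-saved, written=True
r3: caller-saved, written=True
r4: caller-saved, written=False
r5: callee-saved, written=True

SURVIVE = r4,r5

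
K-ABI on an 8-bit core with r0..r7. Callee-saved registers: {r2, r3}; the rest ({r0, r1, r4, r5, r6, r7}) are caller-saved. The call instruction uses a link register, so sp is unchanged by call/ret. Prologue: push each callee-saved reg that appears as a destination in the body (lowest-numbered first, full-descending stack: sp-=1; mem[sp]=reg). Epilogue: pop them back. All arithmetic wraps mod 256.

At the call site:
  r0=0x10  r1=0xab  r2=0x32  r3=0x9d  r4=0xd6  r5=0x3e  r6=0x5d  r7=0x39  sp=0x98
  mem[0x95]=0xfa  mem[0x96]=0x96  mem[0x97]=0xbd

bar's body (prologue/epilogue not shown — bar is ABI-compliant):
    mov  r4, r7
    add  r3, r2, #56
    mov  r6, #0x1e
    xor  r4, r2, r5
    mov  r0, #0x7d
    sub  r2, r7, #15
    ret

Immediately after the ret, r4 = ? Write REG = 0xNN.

prologue: push r2 -> mem[0x97]=0x32, sp=0x97
prologue: push r3 -> mem[0x96]=0x9d, sp=0x96
body[0] mov  r4, r7 -> r4=0x39
body[1] add  r3, r2, #56 -> r3=0x6a
body[2] mov  r6, #0x1e -> r6=0x1e
body[3] xor  r4, r2, r5 -> r4=0x0c
body[4] mov  r0, #0x7d -> r0=0x7d
body[5] sub  r2, r7, #15 -> r2=0x2a
epilogue: pop r3=0x9d, sp=0x97
epilogue: pop r2=0x32, sp=0x98
r4 is caller-saved -> body value

REG = 0x0c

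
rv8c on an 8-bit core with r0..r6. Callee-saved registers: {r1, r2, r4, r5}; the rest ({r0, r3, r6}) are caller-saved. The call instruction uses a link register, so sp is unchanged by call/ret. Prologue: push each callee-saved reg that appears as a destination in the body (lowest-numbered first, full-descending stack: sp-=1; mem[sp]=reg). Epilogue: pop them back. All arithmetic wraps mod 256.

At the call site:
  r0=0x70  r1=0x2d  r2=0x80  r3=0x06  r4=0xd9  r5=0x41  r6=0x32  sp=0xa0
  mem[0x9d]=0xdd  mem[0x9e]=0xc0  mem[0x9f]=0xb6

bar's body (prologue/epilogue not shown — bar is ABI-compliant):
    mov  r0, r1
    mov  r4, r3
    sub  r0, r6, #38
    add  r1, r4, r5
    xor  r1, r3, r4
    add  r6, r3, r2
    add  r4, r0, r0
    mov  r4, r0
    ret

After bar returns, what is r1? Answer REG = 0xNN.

prologue: push r1 → mem[0x9f]=0x2d, sp=0x9f
prologue: push r4 → mem[0x9e]=0xd9, sp=0x9e
body[0] mov  r0, r1 → r0=0x2d
body[1] mov  r4, r3 → r4=0x06
body[2] sub  r0, r6, #38 → r0=0x0c
body[3] add  r1, r4, r5 → r1=0x47
body[4] xor  r1, r3, r4 → r1=0x00
body[5] add  r6, r3, r2 → r6=0x86
body[6] add  r4, r0, r0 → r4=0x18
body[7] mov  r4, r0 → r4=0x0c
epilogue: pop r4=0xd9, sp=0x9f
epilogue: pop r1=0x2d, sp=0xa0
r1 is callee-saved → restored

REG = 0x2d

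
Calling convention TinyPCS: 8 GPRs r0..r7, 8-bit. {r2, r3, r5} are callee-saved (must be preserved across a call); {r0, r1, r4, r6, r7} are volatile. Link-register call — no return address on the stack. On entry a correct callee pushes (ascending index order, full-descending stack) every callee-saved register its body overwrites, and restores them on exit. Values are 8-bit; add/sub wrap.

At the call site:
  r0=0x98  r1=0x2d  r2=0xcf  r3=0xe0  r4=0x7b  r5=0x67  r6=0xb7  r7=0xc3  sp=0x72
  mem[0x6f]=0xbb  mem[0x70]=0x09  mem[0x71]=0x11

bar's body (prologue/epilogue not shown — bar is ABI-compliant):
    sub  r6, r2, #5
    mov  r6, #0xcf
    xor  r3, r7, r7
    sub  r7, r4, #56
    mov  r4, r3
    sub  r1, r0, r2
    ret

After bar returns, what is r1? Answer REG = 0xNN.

prologue: push r3 -> mem[0x71]=0xe0, sp=0x71
body[0] sub  r6, r2, #5 -> r6=0xca
body[1] mov  r6, #0xcf -> r6=0xcf
body[2] xor  r3, r7, r7 -> r3=0x00
body[3] sub  r7, r4, #56 -> r7=0x43
body[4] mov  r4, r3 -> r4=0x00
body[5] sub  r1, r0, r2 -> r1=0xc9
epilogue: pop r3=0xe0, sp=0x72
r1 is caller-saved -> body value

REG = 0xc9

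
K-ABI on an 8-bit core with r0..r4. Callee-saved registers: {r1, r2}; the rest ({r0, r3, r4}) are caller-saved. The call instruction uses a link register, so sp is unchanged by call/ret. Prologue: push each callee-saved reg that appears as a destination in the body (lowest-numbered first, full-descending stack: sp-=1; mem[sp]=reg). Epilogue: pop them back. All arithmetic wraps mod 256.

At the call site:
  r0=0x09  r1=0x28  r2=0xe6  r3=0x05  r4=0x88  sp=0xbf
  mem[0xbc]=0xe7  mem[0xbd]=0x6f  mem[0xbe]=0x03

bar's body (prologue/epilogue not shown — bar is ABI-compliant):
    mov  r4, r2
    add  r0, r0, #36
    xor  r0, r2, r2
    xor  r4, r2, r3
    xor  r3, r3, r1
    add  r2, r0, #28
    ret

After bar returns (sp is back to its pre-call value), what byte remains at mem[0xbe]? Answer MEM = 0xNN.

MEM = 0xe6

prologue: push r2 → mem[0xbe]=0xe6, sp=0xbe
body[0] mov  r4, r2 → r4=0xe6
body[1] add  r0, r0, #36 → r0=0x2d
body[2] xor  r0, r2, r2 → r0=0x00
body[3] xor  r4, r2, r3 → r4=0xe3
body[4] xor  r3, r3, r1 → r3=0x2d
body[5] add  r2, r0, #28 → r2=0x1c
epilogue: pop r2=0xe6, sp=0xbf
prologue pushed ['r2'] at ['0xbe']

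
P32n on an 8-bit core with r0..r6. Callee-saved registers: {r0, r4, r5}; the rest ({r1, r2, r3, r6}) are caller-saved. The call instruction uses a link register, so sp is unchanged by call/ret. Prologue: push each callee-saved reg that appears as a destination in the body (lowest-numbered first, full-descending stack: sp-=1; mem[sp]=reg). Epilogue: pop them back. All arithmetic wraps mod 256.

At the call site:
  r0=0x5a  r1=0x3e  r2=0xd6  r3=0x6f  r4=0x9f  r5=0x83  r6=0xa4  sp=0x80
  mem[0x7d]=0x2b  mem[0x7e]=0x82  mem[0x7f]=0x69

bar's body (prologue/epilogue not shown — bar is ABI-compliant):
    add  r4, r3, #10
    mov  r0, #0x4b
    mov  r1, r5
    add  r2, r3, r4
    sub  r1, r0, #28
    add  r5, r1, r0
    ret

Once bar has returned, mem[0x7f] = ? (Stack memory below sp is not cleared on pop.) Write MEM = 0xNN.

MEM = 0x5a

prologue: push r0 -> mem[0x7f]=0x5a, sp=0x7f
prologue: push r4 -> mem[0x7e]=0x9f, sp=0x7e
prologue: push r5 -> mem[0x7d]=0x83, sp=0x7d
body[0] add  r4, r3, #10 -> r4=0x79
body[1] mov  r0, #0x4b -> r0=0x4b
body[2] mov  r1, r5 -> r1=0x83
body[3] add  r2, r3, r4 -> r2=0xe8
body[4] sub  r1, r0, #28 -> r1=0x2f
body[5] add  r5, r1, r0 -> r5=0x7a
epilogue: pop r5=0x83, sp=0x7e
epilogue: pop r4=0x9f, sp=0x7f
epilogue: pop r0=0x5a, sp=0x80
prologue pushed ['r0', 'r4', 'r5'] at ['0x7f', '0x7e', '0x7d']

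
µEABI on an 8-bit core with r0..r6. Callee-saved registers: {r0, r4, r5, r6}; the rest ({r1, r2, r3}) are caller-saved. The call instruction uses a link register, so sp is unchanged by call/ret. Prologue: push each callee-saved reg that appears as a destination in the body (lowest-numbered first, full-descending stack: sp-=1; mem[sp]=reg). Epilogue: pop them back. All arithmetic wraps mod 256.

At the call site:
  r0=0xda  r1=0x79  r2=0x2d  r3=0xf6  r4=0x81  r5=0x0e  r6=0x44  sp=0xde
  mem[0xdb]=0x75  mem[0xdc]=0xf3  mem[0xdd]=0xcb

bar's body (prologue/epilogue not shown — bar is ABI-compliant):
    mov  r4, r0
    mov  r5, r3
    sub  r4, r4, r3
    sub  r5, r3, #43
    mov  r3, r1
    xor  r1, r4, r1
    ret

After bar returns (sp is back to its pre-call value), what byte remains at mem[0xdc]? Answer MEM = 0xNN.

MEM = 0x0e

prologue: push r4 -> mem[0xdd]=0x81, sp=0xdd
prologue: push r5 -> mem[0xdc]=0x0e, sp=0xdc
body[0] mov  r4, r0 -> r4=0xda
body[1] mov  r5, r3 -> r5=0xf6
body[2] sub  r4, r4, r3 -> r4=0xe4
body[3] sub  r5, r3, #43 -> r5=0xcb
body[4] mov  r3, r1 -> r3=0x79
body[5] xor  r1, r4, r1 -> r1=0x9d
epilogue: pop r5=0x0e, sp=0xdd
epilogue: pop r4=0x81, sp=0xde
prologue pushed ['r4', 'r5'] at ['0xdd', '0xdc']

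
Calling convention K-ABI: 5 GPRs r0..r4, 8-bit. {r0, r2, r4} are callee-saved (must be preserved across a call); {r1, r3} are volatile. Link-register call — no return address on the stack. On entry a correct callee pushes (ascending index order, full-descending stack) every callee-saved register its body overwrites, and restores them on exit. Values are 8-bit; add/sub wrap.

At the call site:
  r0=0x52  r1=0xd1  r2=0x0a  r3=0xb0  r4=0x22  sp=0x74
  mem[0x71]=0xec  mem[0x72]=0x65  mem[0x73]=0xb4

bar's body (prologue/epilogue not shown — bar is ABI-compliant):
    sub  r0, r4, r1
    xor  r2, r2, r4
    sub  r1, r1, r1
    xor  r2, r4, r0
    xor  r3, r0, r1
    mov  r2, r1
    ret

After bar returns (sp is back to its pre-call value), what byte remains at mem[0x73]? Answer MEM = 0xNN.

MEM = 0x52

prologue: push r0 → mem[0x73]=0x52, sp=0x73
prologue: push r2 → mem[0x72]=0x0a, sp=0x72
body[0] sub  r0, r4, r1 → r0=0x51
body[1] xor  r2, r2, r4 → r2=0x28
body[2] sub  r1, r1, r1 → r1=0x00
body[3] xor  r2, r4, r0 → r2=0x73
body[4] xor  r3, r0, r1 → r3=0x51
body[5] mov  r2, r1 → r2=0x00
epilogue: pop r2=0x0a, sp=0x73
epilogue: pop r0=0x52, sp=0x74
prologue pushed ['r0', 'r2'] at ['0x73', '0x72']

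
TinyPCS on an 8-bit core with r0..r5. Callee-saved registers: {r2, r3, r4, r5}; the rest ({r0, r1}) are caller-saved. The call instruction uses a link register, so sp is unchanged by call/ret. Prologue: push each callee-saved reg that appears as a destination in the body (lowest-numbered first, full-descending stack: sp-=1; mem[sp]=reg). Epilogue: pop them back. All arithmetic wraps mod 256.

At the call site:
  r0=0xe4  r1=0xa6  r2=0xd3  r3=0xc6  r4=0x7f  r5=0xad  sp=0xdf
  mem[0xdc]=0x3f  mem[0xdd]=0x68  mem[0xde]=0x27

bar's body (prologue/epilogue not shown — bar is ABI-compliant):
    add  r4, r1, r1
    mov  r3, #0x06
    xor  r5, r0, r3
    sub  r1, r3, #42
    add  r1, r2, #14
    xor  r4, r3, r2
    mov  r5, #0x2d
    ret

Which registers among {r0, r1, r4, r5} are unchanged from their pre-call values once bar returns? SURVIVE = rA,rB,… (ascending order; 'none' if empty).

SURVIVE = r0,r4,r5

prologue: push r3 -> mem[0xde]=0xc6, sp=0xde
prologue: push r4 -> mem[0xdd]=0x7f, sp=0xdd
prologue: push r5 -> mem[0xdc]=0xad, sp=0xdc
body[0] add  r4, r1, r1 -> r4=0x4c
body[1] mov  r3, #0x06 -> r3=0x06
body[2] xor  r5, r0, r3 -> r5=0xe2
body[3] sub  r1, r3, #42 -> r1=0xdc
body[4] add  r1, r2, #14 -> r1=0xe1
body[5] xor  r4, r3, r2 -> r4=0xd5
body[6] mov  r5, #0x2d -> r5=0x2d
epilogue: pop r5=0xad, sp=0xdd
epilogue: pop r4=0x7f, sp=0xde
epilogue: pop r3=0xc6, sp=0xdf
r0: caller-saved, written=False
r1: caller-saved, written=True
r4: callee-saved, written=True
r5: callee-saved, written=True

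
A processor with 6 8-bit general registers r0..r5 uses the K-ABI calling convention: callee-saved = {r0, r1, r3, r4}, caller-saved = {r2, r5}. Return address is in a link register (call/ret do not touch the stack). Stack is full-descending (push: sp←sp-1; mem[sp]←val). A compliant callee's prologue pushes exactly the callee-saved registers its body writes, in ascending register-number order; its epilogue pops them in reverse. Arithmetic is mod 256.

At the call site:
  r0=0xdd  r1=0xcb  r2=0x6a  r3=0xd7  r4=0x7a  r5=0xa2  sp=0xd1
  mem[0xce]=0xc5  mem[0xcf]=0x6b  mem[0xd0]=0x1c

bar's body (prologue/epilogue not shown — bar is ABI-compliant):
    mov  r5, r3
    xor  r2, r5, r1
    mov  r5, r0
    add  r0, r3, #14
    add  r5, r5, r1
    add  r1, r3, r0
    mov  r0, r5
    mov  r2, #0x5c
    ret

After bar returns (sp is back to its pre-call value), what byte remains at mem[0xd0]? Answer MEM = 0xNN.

prologue: push r0 -> mem[0xd0]=0xdd, sp=0xd0
prologue: push r1 -> mem[0xcf]=0xcb, sp=0xcf
body[0] mov  r5, r3 -> r5=0xd7
body[1] xor  r2, r5, r1 -> r2=0x1c
body[2] mov  r5, r0 -> r5=0xdd
body[3] add  r0, r3, #14 -> r0=0xe5
body[4] add  r5, r5, r1 -> r5=0xa8
body[5] add  r1, r3, r0 -> r1=0xbc
body[6] mov  r0, r5 -> r0=0xa8
body[7] mov  r2, #0x5c -> r2=0x5c
epilogue: pop r1=0xcb, sp=0xd0
epilogue: pop r0=0xdd, sp=0xd1
prologue pushed ['r0', 'r1'] at ['0xd0', '0xcf']

MEM = 0xdd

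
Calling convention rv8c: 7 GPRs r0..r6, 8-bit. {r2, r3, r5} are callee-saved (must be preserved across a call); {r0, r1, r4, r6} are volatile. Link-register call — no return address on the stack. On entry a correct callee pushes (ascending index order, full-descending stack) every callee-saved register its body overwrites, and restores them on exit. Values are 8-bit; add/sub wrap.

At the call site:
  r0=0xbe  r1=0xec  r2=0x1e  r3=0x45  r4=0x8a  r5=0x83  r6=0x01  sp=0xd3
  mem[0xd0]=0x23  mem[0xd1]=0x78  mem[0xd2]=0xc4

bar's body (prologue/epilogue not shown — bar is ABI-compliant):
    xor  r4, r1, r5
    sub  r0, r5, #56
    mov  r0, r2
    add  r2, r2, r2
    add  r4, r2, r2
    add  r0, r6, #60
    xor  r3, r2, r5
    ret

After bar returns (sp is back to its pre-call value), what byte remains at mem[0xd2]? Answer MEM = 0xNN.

prologue: push r2 -> mem[0xd2]=0x1e, sp=0xd2
prologue: push r3 -> mem[0xd1]=0x45, sp=0xd1
body[0] xor  r4, r1, r5 -> r4=0x6f
body[1] sub  r0, r5, #56 -> r0=0x4b
body[2] mov  r0, r2 -> r0=0x1e
body[3] add  r2, r2, r2 -> r2=0x3c
body[4] add  r4, r2, r2 -> r4=0x78
body[5] add  r0, r6, #60 -> r0=0x3d
body[6] xor  r3, r2, r5 -> r3=0xbf
epilogue: pop r3=0x45, sp=0xd2
epilogue: pop r2=0x1e, sp=0xd3
prologue pushed ['r2', 'r3'] at ['0xd2', '0xd1']

MEM = 0x1e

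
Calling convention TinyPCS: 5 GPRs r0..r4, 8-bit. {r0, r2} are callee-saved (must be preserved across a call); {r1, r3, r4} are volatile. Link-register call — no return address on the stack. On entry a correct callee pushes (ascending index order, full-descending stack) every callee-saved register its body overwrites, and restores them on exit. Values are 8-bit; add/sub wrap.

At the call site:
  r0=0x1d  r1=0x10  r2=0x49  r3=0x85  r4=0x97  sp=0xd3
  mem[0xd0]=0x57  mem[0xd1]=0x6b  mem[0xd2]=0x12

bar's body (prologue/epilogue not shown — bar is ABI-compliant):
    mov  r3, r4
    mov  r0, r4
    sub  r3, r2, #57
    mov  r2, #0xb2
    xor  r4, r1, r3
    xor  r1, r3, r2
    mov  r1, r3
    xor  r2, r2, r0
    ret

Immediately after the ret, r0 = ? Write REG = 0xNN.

REG = 0x1d

prologue: push r0 → mem[0xd2]=0x1d, sp=0xd2
prologue: push r2 → mem[0xd1]=0x49, sp=0xd1
body[0] mov  r3, r4 → r3=0x97
body[1] mov  r0, r4 → r0=0x97
body[2] sub  r3, r2, #57 → r3=0x10
body[3] mov  r2, #0xb2 → r2=0xb2
body[4] xor  r4, r1, r3 → r4=0x00
body[5] xor  r1, r3, r2 → r1=0xa2
body[6] mov  r1, r3 → r1=0x10
body[7] xor  r2, r2, r0 → r2=0x25
epilogue: pop r2=0x49, sp=0xd2
epilogue: pop r0=0x1d, sp=0xd3
r0 is callee-saved → restored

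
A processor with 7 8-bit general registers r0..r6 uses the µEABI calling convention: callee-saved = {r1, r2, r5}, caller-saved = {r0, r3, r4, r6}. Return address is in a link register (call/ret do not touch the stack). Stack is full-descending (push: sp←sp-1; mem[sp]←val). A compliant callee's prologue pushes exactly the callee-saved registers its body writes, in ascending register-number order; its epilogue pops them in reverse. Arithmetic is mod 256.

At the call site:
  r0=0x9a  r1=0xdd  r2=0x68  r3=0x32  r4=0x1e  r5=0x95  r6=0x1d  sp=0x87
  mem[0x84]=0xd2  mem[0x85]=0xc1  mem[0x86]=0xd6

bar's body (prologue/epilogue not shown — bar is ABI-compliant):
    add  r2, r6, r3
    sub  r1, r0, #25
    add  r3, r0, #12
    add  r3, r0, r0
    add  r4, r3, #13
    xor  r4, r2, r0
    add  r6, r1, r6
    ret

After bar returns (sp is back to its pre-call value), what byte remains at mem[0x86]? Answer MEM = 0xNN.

prologue: push r1 -> mem[0x86]=0xdd, sp=0x86
prologue: push r2 -> mem[0x85]=0x68, sp=0x85
body[0] add  r2, r6, r3 -> r2=0x4f
body[1] sub  r1, r0, #25 -> r1=0x81
body[2] add  r3, r0, #12 -> r3=0xa6
body[3] add  r3, r0, r0 -> r3=0x34
body[4] add  r4, r3, #13 -> r4=0x41
body[5] xor  r4, r2, r0 -> r4=0xd5
body[6] add  r6, r1, r6 -> r6=0x9e
epilogue: pop r2=0x68, sp=0x86
epilogue: pop r1=0xdd, sp=0x87
prologue pushed ['r1', 'r2'] at ['0x86', '0x85']

MEM = 0xdd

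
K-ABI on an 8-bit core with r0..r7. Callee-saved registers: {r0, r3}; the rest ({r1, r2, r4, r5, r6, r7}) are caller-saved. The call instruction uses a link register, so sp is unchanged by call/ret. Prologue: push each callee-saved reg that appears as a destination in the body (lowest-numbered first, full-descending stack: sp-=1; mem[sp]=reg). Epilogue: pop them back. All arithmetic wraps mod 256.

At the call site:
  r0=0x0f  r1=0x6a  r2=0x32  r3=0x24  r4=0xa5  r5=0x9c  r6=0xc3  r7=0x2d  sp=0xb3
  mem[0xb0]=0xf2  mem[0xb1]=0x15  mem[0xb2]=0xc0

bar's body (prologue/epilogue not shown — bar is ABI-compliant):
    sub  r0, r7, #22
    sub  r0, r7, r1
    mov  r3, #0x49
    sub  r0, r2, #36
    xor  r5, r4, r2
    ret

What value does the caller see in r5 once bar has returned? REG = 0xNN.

REG = 0x97

prologue: push r0 -> mem[0xb2]=0x0f, sp=0xb2
prologue: push r3 -> mem[0xb1]=0x24, sp=0xb1
body[0] sub  r0, r7, #22 -> r0=0x17
body[1] sub  r0, r7, r1 -> r0=0xc3
body[2] mov  r3, #0x49 -> r3=0x49
body[3] sub  r0, r2, #36 -> r0=0x0e
body[4] xor  r5, r4, r2 -> r5=0x97
epilogue: pop r3=0x24, sp=0xb2
epilogue: pop r0=0x0f, sp=0xb3
r5 is caller-saved -> body value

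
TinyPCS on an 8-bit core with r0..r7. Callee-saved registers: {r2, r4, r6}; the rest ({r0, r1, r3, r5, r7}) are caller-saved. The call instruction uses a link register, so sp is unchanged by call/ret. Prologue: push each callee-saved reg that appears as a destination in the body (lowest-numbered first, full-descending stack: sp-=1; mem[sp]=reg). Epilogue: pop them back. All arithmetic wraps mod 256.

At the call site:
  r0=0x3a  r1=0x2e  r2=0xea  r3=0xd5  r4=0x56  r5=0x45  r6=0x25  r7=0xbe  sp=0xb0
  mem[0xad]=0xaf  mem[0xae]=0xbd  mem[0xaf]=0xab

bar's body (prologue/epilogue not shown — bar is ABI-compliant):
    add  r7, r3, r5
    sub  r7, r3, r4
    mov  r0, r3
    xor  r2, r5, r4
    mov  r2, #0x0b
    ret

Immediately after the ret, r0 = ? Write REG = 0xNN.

prologue: push r2 → mem[0xaf]=0xea, sp=0xaf
body[0] add  r7, r3, r5 → r7=0x1a
body[1] sub  r7, r3, r4 → r7=0x7f
body[2] mov  r0, r3 → r0=0xd5
body[3] xor  r2, r5, r4 → r2=0x13
body[4] mov  r2, #0x0b → r2=0x0b
epilogue: pop r2=0xea, sp=0xb0
r0 is caller-saved → body value

REG = 0xd5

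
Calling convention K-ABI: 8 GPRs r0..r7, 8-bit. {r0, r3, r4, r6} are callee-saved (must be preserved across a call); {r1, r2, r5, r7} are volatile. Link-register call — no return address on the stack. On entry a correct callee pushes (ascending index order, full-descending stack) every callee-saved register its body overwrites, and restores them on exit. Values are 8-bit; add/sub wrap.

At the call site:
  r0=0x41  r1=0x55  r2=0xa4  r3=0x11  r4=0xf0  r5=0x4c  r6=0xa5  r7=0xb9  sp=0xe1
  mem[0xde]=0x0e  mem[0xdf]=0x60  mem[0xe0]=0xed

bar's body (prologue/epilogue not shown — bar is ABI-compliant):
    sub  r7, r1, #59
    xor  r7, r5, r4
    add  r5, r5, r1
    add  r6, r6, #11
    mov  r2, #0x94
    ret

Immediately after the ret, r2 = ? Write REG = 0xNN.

prologue: push r6 → mem[0xe0]=0xa5, sp=0xe0
body[0] sub  r7, r1, #59 → r7=0x1a
body[1] xor  r7, r5, r4 → r7=0xbc
body[2] add  r5, r5, r1 → r5=0xa1
body[3] add  r6, r6, #11 → r6=0xb0
body[4] mov  r2, #0x94 → r2=0x94
epilogue: pop r6=0xa5, sp=0xe1
r2 is caller-saved → body value

REG = 0x94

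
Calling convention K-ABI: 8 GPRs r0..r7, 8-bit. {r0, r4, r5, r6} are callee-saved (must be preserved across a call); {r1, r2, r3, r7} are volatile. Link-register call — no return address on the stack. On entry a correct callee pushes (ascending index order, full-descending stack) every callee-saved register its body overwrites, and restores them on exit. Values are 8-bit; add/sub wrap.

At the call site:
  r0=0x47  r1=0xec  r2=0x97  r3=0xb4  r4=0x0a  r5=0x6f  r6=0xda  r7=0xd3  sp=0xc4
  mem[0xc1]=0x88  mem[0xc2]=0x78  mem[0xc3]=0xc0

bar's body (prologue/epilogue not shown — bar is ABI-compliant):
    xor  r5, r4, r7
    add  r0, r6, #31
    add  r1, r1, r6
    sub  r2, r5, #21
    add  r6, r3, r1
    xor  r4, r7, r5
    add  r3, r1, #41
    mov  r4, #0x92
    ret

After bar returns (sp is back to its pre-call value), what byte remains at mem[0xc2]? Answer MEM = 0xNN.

prologue: push r0 -> mem[0xc3]=0x47, sp=0xc3
prologue: push r4 -> mem[0xc2]=0x0a, sp=0xc2
prologue: push r5 -> mem[0xc1]=0x6f, sp=0xc1
prologue: push r6 -> mem[0xc0]=0xda, sp=0xc0
body[0] xor  r5, r4, r7 -> r5=0xd9
body[1] add  r0, r6, #31 -> r0=0xf9
body[2] add  r1, r1, r6 -> r1=0xc6
body[3] sub  r2, r5, #21 -> r2=0xc4
body[4] add  r6, r3, r1 -> r6=0x7a
body[5] xor  r4, r7, r5 -> r4=0x0a
body[6] add  r3, r1, #41 -> r3=0xef
body[7] mov  r4, #0x92 -> r4=0x92
epilogue: pop r6=0xda, sp=0xc1
epilogue: pop r5=0x6f, sp=0xc2
epilogue: pop r4=0x0a, sp=0xc3
epilogue: pop r0=0x47, sp=0xc4
prologue pushed ['r0', 'r4', 'r5', 'r6'] at ['0xc3', '0xc2', '0xc1', '0xc0']

MEM = 0x0a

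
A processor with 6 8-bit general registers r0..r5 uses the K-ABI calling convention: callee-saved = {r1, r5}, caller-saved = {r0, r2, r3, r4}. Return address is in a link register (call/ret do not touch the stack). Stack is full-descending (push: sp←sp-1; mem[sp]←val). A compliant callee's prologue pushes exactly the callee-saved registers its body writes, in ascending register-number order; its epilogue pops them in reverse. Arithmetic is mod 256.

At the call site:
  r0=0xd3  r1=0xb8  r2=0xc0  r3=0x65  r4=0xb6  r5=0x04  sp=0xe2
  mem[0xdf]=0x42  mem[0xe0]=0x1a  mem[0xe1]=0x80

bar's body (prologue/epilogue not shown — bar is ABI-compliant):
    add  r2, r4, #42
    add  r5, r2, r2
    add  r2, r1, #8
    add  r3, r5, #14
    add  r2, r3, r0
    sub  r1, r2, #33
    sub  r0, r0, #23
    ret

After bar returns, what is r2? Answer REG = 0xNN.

REG = 0xa1

prologue: push r1 → mem[0xe1]=0xb8, sp=0xe1
prologue: push r5 → mem[0xe0]=0x04, sp=0xe0
body[0] add  r2, r4, #42 → r2=0xe0
body[1] add  r5, r2, r2 → r5=0xc0
body[2] add  r2, r1, #8 → r2=0xc0
body[3] add  r3, r5, #14 → r3=0xce
body[4] add  r2, r3, r0 → r2=0xa1
body[5] sub  r1, r2, #33 → r1=0x80
body[6] sub  r0, r0, #23 → r0=0xbc
epilogue: pop r5=0x04, sp=0xe1
epilogue: pop r1=0xb8, sp=0xe2
r2 is caller-saved → body value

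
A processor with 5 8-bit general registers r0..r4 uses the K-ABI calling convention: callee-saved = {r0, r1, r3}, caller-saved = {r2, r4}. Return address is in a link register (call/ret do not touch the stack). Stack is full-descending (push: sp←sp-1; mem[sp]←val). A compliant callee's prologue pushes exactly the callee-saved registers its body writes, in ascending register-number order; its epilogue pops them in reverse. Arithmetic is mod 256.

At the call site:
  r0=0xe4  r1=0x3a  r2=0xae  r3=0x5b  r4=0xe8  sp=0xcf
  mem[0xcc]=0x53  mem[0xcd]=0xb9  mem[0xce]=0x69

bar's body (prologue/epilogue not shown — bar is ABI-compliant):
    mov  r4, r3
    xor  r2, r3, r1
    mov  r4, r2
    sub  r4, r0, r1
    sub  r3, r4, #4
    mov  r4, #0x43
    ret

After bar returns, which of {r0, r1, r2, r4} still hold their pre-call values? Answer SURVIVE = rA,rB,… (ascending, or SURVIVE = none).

prologue: push r3 → mem[0xce]=0x5b, sp=0xce
body[0] mov  r4, r3 → r4=0x5b
body[1] xor  r2, r3, r1 → r2=0x61
body[2] mov  r4, r2 → r4=0x61
body[3] sub  r4, r0, r1 → r4=0xaa
body[4] sub  r3, r4, #4 → r3=0xa6
body[5] mov  r4, #0x43 → r4=0x43
epilogue: pop r3=0x5b, sp=0xcf
r0: callee-saved, written=False
r1: callee-saved, written=False
r2: caller-saved, written=True
r4: caller-saved, written=True

SURVIVE = r0,r1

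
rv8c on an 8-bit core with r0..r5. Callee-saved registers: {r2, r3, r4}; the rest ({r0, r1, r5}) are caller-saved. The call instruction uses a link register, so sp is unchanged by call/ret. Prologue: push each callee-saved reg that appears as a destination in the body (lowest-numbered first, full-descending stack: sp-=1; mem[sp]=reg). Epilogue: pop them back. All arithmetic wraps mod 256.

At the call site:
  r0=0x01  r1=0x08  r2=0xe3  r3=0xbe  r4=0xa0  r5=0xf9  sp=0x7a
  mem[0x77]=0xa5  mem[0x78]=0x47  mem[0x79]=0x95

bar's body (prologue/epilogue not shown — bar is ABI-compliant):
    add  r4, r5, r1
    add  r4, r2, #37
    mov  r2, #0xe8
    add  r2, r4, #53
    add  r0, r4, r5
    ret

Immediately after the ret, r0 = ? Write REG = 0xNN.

prologue: push r2 -> mem[0x79]=0xe3, sp=0x79
prologue: push r4 -> mem[0x78]=0xa0, sp=0x78
body[0] add  r4, r5, r1 -> r4=0x01
body[1] add  r4, r2, #37 -> r4=0x08
body[2] mov  r2, #0xe8 -> r2=0xe8
body[3] add  r2, r4, #53 -> r2=0x3d
body[4] add  r0, r4, r5 -> r0=0x01
epilogue: pop r4=0xa0, sp=0x79
epilogue: pop r2=0xe3, sp=0x7a
r0 is caller-saved -> body value

REG = 0x01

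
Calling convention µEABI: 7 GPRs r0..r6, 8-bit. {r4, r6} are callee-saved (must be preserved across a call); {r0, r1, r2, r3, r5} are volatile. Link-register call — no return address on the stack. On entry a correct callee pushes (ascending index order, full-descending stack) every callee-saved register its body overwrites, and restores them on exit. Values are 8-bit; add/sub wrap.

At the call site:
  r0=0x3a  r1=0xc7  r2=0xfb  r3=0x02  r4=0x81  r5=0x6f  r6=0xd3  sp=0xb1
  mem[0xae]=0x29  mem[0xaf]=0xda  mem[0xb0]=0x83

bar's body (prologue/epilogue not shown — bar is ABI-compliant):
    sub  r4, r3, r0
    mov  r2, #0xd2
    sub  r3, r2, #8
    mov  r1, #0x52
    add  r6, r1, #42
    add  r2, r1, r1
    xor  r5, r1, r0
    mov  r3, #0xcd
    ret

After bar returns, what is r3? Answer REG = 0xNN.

prologue: push r4 -> mem[0xb0]=0x81, sp=0xb0
prologue: push r6 -> mem[0xaf]=0xd3, sp=0xaf
body[0] sub  r4, r3, r0 -> r4=0xc8
body[1] mov  r2, #0xd2 -> r2=0xd2
body[2] sub  r3, r2, #8 -> r3=0xca
body[3] mov  r1, #0x52 -> r1=0x52
body[4] add  r6, r1, #42 -> r6=0x7c
body[5] add  r2, r1, r1 -> r2=0xa4
body[6] xor  r5, r1, r0 -> r5=0x68
body[7] mov  r3, #0xcd -> r3=0xcd
epilogue: pop r6=0xd3, sp=0xb0
epilogue: pop r4=0x81, sp=0xb1
r3 is caller-saved -> body value

REG = 0xcd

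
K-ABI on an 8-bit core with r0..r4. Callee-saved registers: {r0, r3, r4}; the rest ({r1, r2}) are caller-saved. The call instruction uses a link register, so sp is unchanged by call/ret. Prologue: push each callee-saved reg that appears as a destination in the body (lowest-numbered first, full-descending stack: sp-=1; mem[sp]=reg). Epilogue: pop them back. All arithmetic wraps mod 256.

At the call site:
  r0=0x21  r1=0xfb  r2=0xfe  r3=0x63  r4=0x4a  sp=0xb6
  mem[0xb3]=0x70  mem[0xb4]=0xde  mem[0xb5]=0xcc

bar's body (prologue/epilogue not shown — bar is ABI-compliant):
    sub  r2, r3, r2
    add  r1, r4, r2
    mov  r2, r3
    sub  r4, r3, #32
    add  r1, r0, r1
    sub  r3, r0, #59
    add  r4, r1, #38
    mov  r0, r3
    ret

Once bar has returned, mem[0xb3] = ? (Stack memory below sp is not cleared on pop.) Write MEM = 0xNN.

MEM = 0x4a

prologue: push r0 -> mem[0xb5]=0x21, sp=0xb5
prologue: push r3 -> mem[0xb4]=0x63, sp=0xb4
prologue: push r4 -> mem[0xb3]=0x4a, sp=0xb3
body[0] sub  r2, r3, r2 -> r2=0x65
body[1] add  r1, r4, r2 -> r1=0xaf
body[2] mov  r2, r3 -> r2=0x63
body[3] sub  r4, r3, #32 -> r4=0x43
body[4] add  r1, r0, r1 -> r1=0xd0
body[5] sub  r3, r0, #59 -> r3=0xe6
body[6] add  r4, r1, #38 -> r4=0xf6
body[7] mov  r0, r3 -> r0=0xe6
epilogue: pop r4=0x4a, sp=0xb4
epilogue: pop r3=0x63, sp=0xb5
epilogue: pop r0=0x21, sp=0xb6
prologue pushed ['r0', 'r3', 'r4'] at ['0xb5', '0xb4', '0xb3']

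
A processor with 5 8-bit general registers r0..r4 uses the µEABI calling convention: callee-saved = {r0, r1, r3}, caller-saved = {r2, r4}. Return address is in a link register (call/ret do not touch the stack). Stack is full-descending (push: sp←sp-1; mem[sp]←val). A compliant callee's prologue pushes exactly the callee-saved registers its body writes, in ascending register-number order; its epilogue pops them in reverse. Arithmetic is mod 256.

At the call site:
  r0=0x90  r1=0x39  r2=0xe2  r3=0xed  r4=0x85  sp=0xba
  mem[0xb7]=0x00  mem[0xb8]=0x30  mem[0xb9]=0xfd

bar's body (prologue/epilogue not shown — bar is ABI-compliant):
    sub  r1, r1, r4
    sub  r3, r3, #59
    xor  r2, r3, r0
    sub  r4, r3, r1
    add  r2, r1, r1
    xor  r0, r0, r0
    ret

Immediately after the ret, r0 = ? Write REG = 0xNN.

prologue: push r0 -> mem[0xb9]=0x90, sp=0xb9
prologue: push r1 -> mem[0xb8]=0x39, sp=0xb8
prologue: push r3 -> mem[0xb7]=0xed, sp=0xb7
body[0] sub  r1, r1, r4 -> r1=0xb4
body[1] sub  r3, r3, #59 -> r3=0xb2
body[2] xor  r2, r3, r0 -> r2=0x22
body[3] sub  r4, r3, r1 -> r4=0xfe
body[4] add  r2, r1, r1 -> r2=0x68
body[5] xor  r0, r0, r0 -> r0=0x00
epilogue: pop r3=0xed, sp=0xb8
epilogue: pop r1=0x39, sp=0xb9
epilogue: pop r0=0x90, sp=0xba
r0 is callee-saved -> restored

REG = 0x90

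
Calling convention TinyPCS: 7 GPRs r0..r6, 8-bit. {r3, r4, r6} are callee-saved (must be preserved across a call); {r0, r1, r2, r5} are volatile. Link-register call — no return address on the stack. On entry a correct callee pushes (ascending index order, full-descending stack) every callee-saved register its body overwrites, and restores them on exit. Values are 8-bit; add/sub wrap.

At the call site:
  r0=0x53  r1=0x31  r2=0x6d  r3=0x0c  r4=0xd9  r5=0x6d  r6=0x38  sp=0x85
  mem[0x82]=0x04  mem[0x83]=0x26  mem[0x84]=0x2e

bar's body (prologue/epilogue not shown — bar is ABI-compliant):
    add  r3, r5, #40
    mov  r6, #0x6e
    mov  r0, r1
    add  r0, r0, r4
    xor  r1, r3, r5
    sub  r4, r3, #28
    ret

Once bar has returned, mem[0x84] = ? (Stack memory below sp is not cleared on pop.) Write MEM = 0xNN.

MEM = 0x0c

prologue: push r3 -> mem[0x84]=0x0c, sp=0x84
prologue: push r4 -> mem[0x83]=0xd9, sp=0x83
prologue: push r6 -> mem[0x82]=0x38, sp=0x82
body[0] add  r3, r5, #40 -> r3=0x95
body[1] mov  r6, #0x6e -> r6=0x6e
body[2] mov  r0, r1 -> r0=0x31
body[3] add  r0, r0, r4 -> r0=0x0a
body[4] xor  r1, r3, r5 -> r1=0xf8
body[5] sub  r4, r3, #28 -> r4=0x79
epilogue: pop r6=0x38, sp=0x83
epilogue: pop r4=0xd9, sp=0x84
epilogue: pop r3=0x0c, sp=0x85
prologue pushed ['r3', 'r4', 'r6'] at ['0x84', '0x83', '0x82']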